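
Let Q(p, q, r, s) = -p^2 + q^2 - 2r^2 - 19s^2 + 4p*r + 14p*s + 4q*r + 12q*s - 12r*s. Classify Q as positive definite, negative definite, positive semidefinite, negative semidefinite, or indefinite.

The associated matrix is A = [[-1, 0, 2, 7], [0, 1, 2, 6], [2, 2, -2, -6], [7, 6, -6, -19]].
Applying the same elementary operations to the rows and columns of A produces a congruent diagonal matrix with entries -1, 1, -2, 2.
Counting signs: 2 positive, 2 negative.
Hence Q is indefinite.

indefinite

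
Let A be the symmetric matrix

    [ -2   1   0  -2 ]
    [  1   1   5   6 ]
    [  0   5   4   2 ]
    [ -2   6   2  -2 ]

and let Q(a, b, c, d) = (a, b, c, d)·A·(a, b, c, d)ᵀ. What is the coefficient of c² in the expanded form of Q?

The coefficient of c² is the diagonal entry A[3,3] = 4.

4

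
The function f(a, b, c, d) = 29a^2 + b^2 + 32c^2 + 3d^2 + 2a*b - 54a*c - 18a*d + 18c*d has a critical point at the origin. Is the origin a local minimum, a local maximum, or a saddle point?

local minimum

The Hessian at the origin is H = [[58, 2, -54, -18], [2, 2, 0, 0], [-54, 0, 64, 18], [-18, 0, 18, 6]].
Congruent diagonalization of H (simultaneous row and column reduction) yields pivots 58, 56/29, 167/14, 30/167.
Counting signs: 4 positive.
H is positive definite, so the origin is a strict local minimum.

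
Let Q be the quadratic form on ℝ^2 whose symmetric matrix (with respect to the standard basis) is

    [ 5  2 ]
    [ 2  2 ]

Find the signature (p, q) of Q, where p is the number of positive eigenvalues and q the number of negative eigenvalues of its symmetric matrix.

(2, 0)

Congruent diagonalization of A (simultaneous row and column reduction) yields pivots 5, 6/5.
Counting signs: 2 positive.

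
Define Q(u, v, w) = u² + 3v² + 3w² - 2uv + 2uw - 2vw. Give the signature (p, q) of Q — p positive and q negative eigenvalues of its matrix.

The associated matrix is A = [[1, -1, 1], [-1, 3, -1], [1, -1, 3]].
Row-reducing A symmetrically gives the diagonal entries 1, 2, 2.
That gives 3 positive pivots.

(3, 0)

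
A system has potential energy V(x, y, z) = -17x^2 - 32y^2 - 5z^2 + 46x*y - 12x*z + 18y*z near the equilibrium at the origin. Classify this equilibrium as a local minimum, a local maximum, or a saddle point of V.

local maximum

The Hessian at the origin is H = [[-34, 46, -12], [46, -64, 18], [-12, 18, -10]].
Congruent diagonalization of H (simultaneous row and column reduction) yields pivots -34, -30/17, -4.
Counting signs: 3 negative.
H is negative definite, so the origin is a strict local maximum.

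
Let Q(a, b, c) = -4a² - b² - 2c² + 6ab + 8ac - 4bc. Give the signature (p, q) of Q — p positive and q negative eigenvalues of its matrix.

(2, 1)

The symmetric matrix is A = [[-4, 3, 4], [3, -1, -2], [4, -2, -2]].
Applying the same elementary operations to the rows and columns of A produces a congruent diagonal matrix with entries -4, 5/4, 6/5.
That gives 2 positive, 1 negative pivots.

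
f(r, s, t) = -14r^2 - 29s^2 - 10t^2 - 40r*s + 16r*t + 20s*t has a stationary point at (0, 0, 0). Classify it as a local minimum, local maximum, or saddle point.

local maximum

The Hessian at the origin is H = [[-28, -40, 16], [-40, -58, 20], [16, 20, -20]].
Symmetric row and column elimination reduces H to a congruent diagonal form with pivots -28, -6/7, -4/3.
That gives 3 negative pivots.
H is negative definite, so the origin is a strict local maximum.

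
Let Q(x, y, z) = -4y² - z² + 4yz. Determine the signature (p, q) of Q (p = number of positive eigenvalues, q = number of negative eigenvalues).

(0, 1)

The associated matrix is A = [[0, 0, 0], [0, -4, 2], [0, 2, -1]].
Row-reducing A symmetrically gives the diagonal entries 0, -4, 0.
Counting signs: 1 negative, 2 zero.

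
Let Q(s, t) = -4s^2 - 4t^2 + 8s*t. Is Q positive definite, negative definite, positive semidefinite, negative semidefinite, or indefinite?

The symmetric matrix of Q is [[-4, 4], [4, -4]].
For the 2×2 matrix [[-4, 4], [4, -4]]: det = -4·-4 − (4)² = 0, trace = -8.
det = 0 so one eigenvalue is zero; the form is semidefinite with the sign of the trace.

negative semidefinite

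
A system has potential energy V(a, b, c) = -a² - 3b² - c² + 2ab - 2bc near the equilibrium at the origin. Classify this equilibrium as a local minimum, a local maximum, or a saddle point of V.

local maximum

The Hessian at the origin is H = [[-2, 2, 0], [2, -6, -2], [0, -2, -2]].
Applying the same elementary operations to the rows and columns of H produces a congruent diagonal matrix with entries -2, -4, -1.
That gives 3 negative pivots.
H is negative definite, so the origin is a strict local maximum.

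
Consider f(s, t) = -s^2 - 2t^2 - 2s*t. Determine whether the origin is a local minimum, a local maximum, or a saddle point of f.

local maximum

The Hessian at the origin is H = [[-2, -2], [-2, -4]].
det H = -2·-4 − (-2)² = 4 > 0 and H[1,1] = -2 < 0, so H is negative definite.
Therefore the origin is a local maximum.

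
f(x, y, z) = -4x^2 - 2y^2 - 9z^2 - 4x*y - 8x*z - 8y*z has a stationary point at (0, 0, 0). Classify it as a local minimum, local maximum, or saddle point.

The Hessian at the origin is H = [[-8, -4, -8], [-4, -4, -8], [-8, -8, -18]].
Congruent diagonalization of H (simultaneous row and column reduction) yields pivots -8, -2, -2.
Counting signs: 3 negative.
H is negative definite, so the origin is a strict local maximum.

local maximum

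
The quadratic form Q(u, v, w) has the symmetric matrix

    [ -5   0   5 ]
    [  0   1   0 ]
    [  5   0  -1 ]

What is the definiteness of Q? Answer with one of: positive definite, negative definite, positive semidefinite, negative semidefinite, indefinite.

Row-reducing A symmetrically gives the diagonal entries -5, 1, 4.
That gives 2 positive, 1 negative pivots.
Hence Q is indefinite.

indefinite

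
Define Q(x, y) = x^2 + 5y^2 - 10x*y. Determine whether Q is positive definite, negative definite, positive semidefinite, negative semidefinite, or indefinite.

Write A = [[1, -5], [-5, 5]].
Row-reducing A symmetrically gives the diagonal entries 1, -20.
Counting signs: 1 positive, 1 negative.
Hence Q is indefinite.

indefinite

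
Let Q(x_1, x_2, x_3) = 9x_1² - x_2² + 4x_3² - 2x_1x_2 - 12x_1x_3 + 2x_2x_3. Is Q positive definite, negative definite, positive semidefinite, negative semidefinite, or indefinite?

indefinite

The associated matrix is A = [[9, -1, -6], [-1, -1, 1], [-6, 1, 4]].
An LDLᵀ factorisation of A has diagonal entries 9, -10/9, 1/10.
So there are 2 positive, 1 negative pivots.
Hence Q is indefinite.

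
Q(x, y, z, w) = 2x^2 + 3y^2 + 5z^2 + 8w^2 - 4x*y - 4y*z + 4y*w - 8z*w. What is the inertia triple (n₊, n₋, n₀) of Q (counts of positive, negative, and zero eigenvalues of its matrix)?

The associated matrix is A = [[2, -2, 0, 0], [-2, 3, -2, 2], [0, -2, 5, -4], [0, 2, -4, 8]].
Symmetric row and column elimination reduces A to a congruent diagonal form with pivots 2, 1, 1, 4.
So there are 4 positive pivots.

(4, 0, 0)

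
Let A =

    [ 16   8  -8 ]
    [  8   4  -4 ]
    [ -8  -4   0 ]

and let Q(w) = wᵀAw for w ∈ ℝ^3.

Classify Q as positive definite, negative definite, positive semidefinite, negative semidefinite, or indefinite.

indefinite

Congruent diagonalization of A (simultaneous row and column reduction) yields pivots 16, 0, -4.
So there are 1 positive, 1 negative, 1 zero pivots.
Hence Q is indefinite.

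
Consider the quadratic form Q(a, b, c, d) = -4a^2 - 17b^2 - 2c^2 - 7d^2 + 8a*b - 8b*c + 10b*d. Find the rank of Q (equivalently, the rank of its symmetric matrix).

Write A = [[-4, 4, 0, 0], [4, -17, -4, 5], [0, -4, -2, 0], [0, 5, 0, -7]].
An LDLᵀ factorisation of A has diagonal entries -4, -13, -10/13, -2.
Counting signs: 4 negative.
The rank is the number of nonzero pivots: 4.

4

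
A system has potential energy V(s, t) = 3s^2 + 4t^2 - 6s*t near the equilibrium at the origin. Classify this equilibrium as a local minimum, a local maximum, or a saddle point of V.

local minimum

The Hessian at the origin is H = [[6, -6], [-6, 8]].
det H = 6·8 − (-6)² = 12 > 0 and H[1,1] = 6 > 0, so H is positive definite.
Therefore the origin is a local minimum.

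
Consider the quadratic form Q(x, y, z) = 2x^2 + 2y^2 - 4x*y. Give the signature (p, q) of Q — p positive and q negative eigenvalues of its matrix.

(1, 0)

The associated matrix is A = [[2, -2, 0], [-2, 2, 0], [0, 0, 0]].
Row-reducing A symmetrically gives the diagonal entries 2, 0, 0.
Counting signs: 1 positive, 2 zero.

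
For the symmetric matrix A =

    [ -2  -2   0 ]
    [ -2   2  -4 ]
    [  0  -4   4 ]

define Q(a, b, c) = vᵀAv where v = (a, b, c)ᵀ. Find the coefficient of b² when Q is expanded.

The coefficient of b² is the diagonal entry A[2,2] = 2.

2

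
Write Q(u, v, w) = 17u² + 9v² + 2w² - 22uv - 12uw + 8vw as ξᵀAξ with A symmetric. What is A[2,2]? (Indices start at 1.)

The coefficient of v² in Q is 9, and that is exactly A[2,2].

9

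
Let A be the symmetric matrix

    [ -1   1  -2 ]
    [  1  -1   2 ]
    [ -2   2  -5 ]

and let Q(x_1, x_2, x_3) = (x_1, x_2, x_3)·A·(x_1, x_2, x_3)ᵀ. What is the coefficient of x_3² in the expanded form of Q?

-5

The coefficient of x_3² is the diagonal entry A[3,3] = -5.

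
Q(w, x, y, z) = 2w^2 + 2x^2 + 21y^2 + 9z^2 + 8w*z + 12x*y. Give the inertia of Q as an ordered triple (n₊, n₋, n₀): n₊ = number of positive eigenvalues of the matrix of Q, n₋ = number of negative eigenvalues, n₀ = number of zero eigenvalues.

Write A = [[2, 0, 0, 4], [0, 2, 6, 0], [0, 6, 21, 0], [4, 0, 0, 9]].
Congruent diagonalization of A (simultaneous row and column reduction) yields pivots 2, 2, 3, 1.
That gives 4 positive pivots.

(4, 0, 0)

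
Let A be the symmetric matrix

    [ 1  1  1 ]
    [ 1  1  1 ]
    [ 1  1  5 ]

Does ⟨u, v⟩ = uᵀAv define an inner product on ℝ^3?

Symmetric row and column elimination reduces A to a congruent diagonal form with pivots 1, 0, 4.
Counting signs: 2 positive, 1 zero.
Hence Q is positive semidefinite.
⟨·,·⟩ is an inner product exactly when A is positive definite.

no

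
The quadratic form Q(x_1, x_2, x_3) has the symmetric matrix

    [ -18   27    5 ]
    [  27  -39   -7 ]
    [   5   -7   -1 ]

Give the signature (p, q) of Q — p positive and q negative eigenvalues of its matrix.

(2, 1)

Symmetric row and column elimination reduces A to a congruent diagonal form with pivots -18, 3/2, 2/9.
So there are 2 positive, 1 negative pivots.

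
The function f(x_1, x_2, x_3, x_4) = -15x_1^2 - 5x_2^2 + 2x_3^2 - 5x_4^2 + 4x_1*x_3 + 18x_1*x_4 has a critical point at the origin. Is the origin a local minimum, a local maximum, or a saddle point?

The Hessian at the origin is H = [[-30, 0, 4, 18], [0, -10, 0, 0], [4, 0, 4, 0], [18, 0, 0, -10]].
Row-reducing H symmetrically gives the diagonal entries -30, -10, 68/15, -8/17.
Counting signs: 1 positive, 3 negative.
H is indefinite, so the origin is a saddle point.

saddle point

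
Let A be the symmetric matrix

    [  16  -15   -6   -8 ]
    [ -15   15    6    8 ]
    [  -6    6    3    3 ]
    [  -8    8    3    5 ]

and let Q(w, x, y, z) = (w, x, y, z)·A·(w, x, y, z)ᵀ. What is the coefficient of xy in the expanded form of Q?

The coefficient of xy is A[2,3] + A[3,2] = 2·6 = 12.

12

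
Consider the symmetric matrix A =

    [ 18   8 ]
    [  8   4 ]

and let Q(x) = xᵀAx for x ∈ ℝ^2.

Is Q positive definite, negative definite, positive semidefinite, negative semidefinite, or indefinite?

For the 2×2 matrix [[18, 8], [8, 4]]: det = 18·4 − (8)² = 8, trace = 22.
det > 0 so both eigenvalues share the sign of the trace; trace = 22 > 0 ⇒ both positive.

positive definite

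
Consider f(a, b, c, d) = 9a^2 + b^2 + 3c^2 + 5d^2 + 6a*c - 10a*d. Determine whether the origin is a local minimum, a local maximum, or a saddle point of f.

local minimum

The Hessian at the origin is H = [[18, 0, 6, -10], [0, 2, 0, 0], [6, 0, 6, 0], [-10, 0, 0, 10]].
Congruent diagonalization of H (simultaneous row and column reduction) yields pivots 18, 2, 4, 5/3.
Counting signs: 4 positive.
H is positive definite, so the origin is a strict local minimum.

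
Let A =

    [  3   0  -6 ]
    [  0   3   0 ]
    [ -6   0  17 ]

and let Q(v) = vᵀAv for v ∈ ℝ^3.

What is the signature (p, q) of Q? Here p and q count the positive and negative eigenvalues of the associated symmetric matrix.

An LDLᵀ factorisation of A has diagonal entries 3, 3, 5.
Counting signs: 3 positive.

(3, 0)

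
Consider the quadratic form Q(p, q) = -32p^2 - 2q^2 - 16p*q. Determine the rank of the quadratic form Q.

Write A = [[-32, -8], [-8, -2]].
Symmetric row and column elimination reduces A to a congruent diagonal form with pivots -32, 0.
That gives 1 negative, 1 zero pivots.
The rank is the number of nonzero pivots: 1.

1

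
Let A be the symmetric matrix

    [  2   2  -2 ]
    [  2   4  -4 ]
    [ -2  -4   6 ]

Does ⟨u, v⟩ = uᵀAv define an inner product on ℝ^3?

yes

An LDLᵀ factorisation of A has diagonal entries 2, 2, 2.
Counting signs: 3 positive.
Hence Q is positive definite.
⟨·,·⟩ is an inner product exactly when A is positive definite.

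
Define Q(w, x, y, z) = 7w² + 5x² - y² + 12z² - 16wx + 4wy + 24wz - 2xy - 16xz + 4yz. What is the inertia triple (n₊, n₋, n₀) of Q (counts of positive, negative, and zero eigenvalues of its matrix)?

(1, 3, 0)

The associated matrix is A = [[7, -8, 2, 12], [-8, 5, -1, -8], [2, -1, -1, 2], [12, -8, 2, 12]].
Applying the same elementary operations to the rows and columns of A produces a congruent diagonal matrix with entries 7, -29/7, -34/29, -10/17.
So there are 1 positive, 3 negative pivots.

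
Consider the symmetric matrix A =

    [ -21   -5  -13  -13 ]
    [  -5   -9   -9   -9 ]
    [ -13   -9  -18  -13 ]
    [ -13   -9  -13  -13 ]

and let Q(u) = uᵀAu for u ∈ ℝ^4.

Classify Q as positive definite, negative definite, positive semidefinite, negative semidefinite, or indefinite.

Leading principal minors: Δ_1 = -21, Δ_2 = 164, Δ_3 = -900, Δ_4 = 400.
The signs alternate starting with Δ_1 < 0, so by Sylvester's criterion Q is negative definite.

negative definite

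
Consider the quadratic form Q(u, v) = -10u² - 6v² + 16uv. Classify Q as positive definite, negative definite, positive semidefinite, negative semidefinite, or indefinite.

The symmetric matrix of Q is [[-10, 8], [8, -6]].
For the 2×2 matrix [[-10, 8], [8, -6]]: det = -10·-6 − (8)² = -4, trace = -16.
det < 0 so the eigenvalues have opposite signs; the form is indefinite.

indefinite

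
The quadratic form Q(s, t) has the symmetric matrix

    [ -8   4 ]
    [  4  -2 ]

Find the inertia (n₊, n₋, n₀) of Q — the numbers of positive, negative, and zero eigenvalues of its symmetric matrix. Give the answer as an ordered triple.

Row-reducing A symmetrically gives the diagonal entries -8, 0.
So there are 1 negative, 1 zero pivots.

(0, 1, 1)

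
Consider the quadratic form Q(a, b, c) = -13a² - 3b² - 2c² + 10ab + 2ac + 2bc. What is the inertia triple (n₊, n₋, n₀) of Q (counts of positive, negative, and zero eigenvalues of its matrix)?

(0, 3, 0)

Write A = [[-13, 5, 1], [5, -3, 1], [1, 1, -2]].
Applying the same elementary operations to the rows and columns of A produces a congruent diagonal matrix with entries -13, -14/13, -1/7.
Counting signs: 3 negative.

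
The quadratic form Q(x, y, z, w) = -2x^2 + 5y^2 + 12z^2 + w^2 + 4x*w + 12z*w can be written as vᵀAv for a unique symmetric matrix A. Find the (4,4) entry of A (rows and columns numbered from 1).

The coefficient of w^2 in Q is 1, and that is exactly A[4,4].

1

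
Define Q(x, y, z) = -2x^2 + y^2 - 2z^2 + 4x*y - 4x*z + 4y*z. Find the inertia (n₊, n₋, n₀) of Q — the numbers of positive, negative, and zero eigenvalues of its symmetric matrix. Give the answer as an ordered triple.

Write A = [[-2, 2, -2], [2, 1, 2], [-2, 2, -2]].
Applying the same elementary operations to the rows and columns of A produces a congruent diagonal matrix with entries -2, 3, 0.
Counting signs: 1 positive, 1 negative, 1 zero.

(1, 1, 1)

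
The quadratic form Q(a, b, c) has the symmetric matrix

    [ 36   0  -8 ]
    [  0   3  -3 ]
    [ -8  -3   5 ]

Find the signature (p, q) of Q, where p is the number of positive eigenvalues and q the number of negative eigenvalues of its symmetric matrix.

An LDLᵀ factorisation of A has diagonal entries 36, 3, 2/9.
That gives 3 positive pivots.

(3, 0)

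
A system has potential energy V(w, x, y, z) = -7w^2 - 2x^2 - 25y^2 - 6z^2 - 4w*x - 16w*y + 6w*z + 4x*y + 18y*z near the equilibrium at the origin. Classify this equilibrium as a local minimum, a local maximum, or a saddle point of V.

local maximum

The Hessian at the origin is H = [[-14, -4, -16, 6], [-4, -4, 4, 0], [-16, 4, -50, 18], [6, 0, 18, -12]].
An LDLᵀ factorisation of H has diagonal entries -14, -20/7, -6, -12/5.
Counting signs: 4 negative.
H is negative definite, so the origin is a strict local maximum.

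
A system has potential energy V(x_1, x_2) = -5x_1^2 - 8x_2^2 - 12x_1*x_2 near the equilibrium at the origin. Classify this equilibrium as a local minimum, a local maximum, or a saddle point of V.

local maximum

The Hessian at the origin is H = [[-10, -12], [-12, -16]].
det H = -10·-16 − (-12)² = 16 > 0 and H[1,1] = -10 < 0, so H is negative definite.
Therefore the origin is a local maximum.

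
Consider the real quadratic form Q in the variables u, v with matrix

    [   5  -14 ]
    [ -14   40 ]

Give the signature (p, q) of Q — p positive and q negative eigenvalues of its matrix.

Symmetric row and column elimination reduces A to a congruent diagonal form with pivots 5, 4/5.
Counting signs: 2 positive.

(2, 0)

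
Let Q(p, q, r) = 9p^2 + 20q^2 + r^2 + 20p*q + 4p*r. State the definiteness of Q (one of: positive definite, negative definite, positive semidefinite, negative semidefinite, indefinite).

Write A = [[9, 10, 2], [10, 20, 0], [2, 0, 1]].
Symmetric row and column elimination reduces A to a congruent diagonal form with pivots 9, 80/9, 0.
So there are 2 positive, 1 zero pivots.
Hence Q is positive semidefinite.

positive semidefinite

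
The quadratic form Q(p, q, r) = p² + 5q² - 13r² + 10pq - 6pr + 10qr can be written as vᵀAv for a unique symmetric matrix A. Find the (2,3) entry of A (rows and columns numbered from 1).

The coefficient of q·r in Q is 10. For a symmetric A this equals A[2,3] + A[3,2] = 2·A[2,3].
So A[2,3] = 10/2 = 5.

5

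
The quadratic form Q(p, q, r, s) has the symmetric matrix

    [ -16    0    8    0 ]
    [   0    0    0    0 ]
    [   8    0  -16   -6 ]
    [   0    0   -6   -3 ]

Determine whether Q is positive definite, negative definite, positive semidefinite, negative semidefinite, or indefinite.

negative semidefinite

Congruent diagonalization of A (simultaneous row and column reduction) yields pivots -16, 0, -12, 0.
That gives 2 negative, 2 zero pivots.
Hence Q is negative semidefinite.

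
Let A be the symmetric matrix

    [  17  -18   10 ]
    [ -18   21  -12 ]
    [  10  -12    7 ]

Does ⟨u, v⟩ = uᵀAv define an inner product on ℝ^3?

yes

Leading principal minors: Δ_1 = 17, Δ_2 = 33, Δ_3 = 3.
All leading principal minors are positive, so by Sylvester's criterion Q is positive definite.
⟨·,·⟩ is an inner product exactly when A is positive definite.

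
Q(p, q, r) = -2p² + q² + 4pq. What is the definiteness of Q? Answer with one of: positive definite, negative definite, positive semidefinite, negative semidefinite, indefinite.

The associated matrix is A = [[-2, 2, 0], [2, 1, 0], [0, 0, 0]].
Row-reducing A symmetrically gives the diagonal entries -2, 3, 0.
That gives 1 positive, 1 negative, 1 zero pivots.
Hence Q is indefinite.

indefinite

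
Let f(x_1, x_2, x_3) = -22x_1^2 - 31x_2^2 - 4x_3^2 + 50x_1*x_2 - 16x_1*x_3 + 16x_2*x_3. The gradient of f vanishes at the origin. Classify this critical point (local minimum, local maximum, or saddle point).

The Hessian at the origin is H = [[-44, 50, -16], [50, -62, 16], [-16, 16, -8]].
Row-reducing H symmetrically gives the diagonal entries -44, -57/11, -24/19.
Counting signs: 3 negative.
H is negative definite, so the origin is a strict local maximum.

local maximum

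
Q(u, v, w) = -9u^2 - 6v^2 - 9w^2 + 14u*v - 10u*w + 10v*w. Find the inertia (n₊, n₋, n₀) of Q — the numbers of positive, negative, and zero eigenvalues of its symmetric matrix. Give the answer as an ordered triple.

The associated matrix is A = [[-9, 7, -5], [7, -6, 5], [-5, 5, -9]].
Applying the same elementary operations to the rows and columns of A produces a congruent diagonal matrix with entries -9, -5/9, -4.
So there are 3 negative pivots.

(0, 3, 0)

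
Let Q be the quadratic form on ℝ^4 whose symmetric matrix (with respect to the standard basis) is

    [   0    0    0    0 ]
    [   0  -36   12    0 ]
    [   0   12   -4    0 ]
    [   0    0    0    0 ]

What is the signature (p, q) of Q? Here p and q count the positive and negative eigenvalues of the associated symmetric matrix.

(0, 1)

Applying the same elementary operations to the rows and columns of A produces a congruent diagonal matrix with entries 0, -36, 0, 0.
That gives 1 negative, 3 zero pivots.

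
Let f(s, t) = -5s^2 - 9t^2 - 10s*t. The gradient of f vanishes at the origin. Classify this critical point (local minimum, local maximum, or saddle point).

local maximum

The Hessian at the origin is H = [[-10, -10], [-10, -18]].
det H = -10·-18 − (-10)² = 80 > 0 and H[1,1] = -10 < 0, so H is negative definite.
Therefore the origin is a local maximum.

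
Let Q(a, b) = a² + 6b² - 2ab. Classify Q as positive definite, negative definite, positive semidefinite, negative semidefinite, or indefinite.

positive definite

The symmetric matrix of Q is [[1, -1], [-1, 6]].
For the 2×2 matrix [[1, -1], [-1, 6]]: det = 1·6 − (-1)² = 5, trace = 7.
det > 0 so both eigenvalues share the sign of the trace; trace = 7 > 0 ⇒ both positive.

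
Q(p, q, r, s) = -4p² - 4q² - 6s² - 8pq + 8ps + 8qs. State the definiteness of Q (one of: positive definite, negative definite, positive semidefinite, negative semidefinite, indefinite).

The associated matrix is A = [[-4, -4, 0, 4], [-4, -4, 0, 4], [0, 0, 0, 0], [4, 4, 0, -6]].
Applying the same elementary operations to the rows and columns of A produces a congruent diagonal matrix with entries -4, 0, 0, -2.
That gives 2 negative, 2 zero pivots.
Hence Q is negative semidefinite.

negative semidefinite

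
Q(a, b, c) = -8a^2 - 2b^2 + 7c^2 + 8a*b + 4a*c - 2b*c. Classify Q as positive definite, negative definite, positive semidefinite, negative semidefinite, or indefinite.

Write A = [[-8, 4, 2], [4, -2, -1], [2, -1, 7]].
Applying the same elementary operations to the rows and columns of A produces a congruent diagonal matrix with entries -8, 0, 15/2.
So there are 1 positive, 1 negative, 1 zero pivots.
Hence Q is indefinite.

indefinite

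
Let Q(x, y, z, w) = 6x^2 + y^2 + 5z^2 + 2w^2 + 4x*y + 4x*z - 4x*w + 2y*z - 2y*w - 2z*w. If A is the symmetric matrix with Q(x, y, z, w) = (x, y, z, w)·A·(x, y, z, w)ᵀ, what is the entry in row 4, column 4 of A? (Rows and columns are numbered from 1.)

2

The coefficient of w^2 in Q is 2, and that is exactly A[4,4].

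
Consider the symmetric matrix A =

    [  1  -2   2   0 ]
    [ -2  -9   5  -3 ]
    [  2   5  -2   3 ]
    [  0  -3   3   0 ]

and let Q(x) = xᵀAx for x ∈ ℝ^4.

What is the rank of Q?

Symmetric row and column elimination reduces A to a congruent diagonal form with pivots 1, -13, 3/13, -3.
That gives 2 positive, 2 negative pivots.
The rank is the number of nonzero pivots: 4.

4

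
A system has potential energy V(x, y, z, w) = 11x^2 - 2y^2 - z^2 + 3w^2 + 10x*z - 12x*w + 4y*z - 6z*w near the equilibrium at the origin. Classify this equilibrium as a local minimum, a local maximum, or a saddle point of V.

The Hessian at the origin is H = [[22, 0, 10, -12], [0, -4, 4, 0], [10, 4, -2, -6], [-12, 0, -6, 6]].
An LDLᵀ factorisation of H has diagonal entries 22, -4, -28/11, -3/7.
Counting signs: 1 positive, 3 negative.
H is indefinite, so the origin is a saddle point.

saddle point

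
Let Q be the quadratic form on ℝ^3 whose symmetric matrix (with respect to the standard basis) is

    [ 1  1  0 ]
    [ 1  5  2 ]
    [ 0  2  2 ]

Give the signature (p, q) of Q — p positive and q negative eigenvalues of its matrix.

(3, 0)

Row-reducing A symmetrically gives the diagonal entries 1, 4, 1.
That gives 3 positive pivots.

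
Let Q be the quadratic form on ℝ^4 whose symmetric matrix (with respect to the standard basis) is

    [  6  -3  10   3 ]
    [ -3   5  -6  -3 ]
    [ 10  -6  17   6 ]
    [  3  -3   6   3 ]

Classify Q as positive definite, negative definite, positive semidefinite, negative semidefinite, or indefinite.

indefinite

Row-reducing A symmetrically gives the diagonal entries 6, 7/2, 1/21, -6.
So there are 3 positive, 1 negative pivots.
Hence Q is indefinite.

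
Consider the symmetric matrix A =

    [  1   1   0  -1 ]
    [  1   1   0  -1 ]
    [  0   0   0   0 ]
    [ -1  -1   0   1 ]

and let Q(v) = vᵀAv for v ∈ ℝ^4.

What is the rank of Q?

1

Applying the same elementary operations to the rows and columns of A produces a congruent diagonal matrix with entries 1, 0, 0, 0.
That gives 1 positive, 3 zero pivots.
The rank is the number of nonzero pivots: 1.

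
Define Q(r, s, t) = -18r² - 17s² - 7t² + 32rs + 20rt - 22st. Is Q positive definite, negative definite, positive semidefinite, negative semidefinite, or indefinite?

indefinite

Write A = [[-18, 16, 10], [16, -17, -11], [10, -11, -7]].
Congruent diagonalization of A (simultaneous row and column reduction) yields pivots -18, -25/9, 4/25.
That gives 1 positive, 2 negative pivots.
Hence Q is indefinite.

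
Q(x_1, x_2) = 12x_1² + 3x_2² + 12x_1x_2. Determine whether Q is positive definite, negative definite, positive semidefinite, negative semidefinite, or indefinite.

positive semidefinite

The associated matrix is A = [[12, 6], [6, 3]].
Symmetric row and column elimination reduces A to a congruent diagonal form with pivots 12, 0.
That gives 1 positive, 1 zero pivots.
Hence Q is positive semidefinite.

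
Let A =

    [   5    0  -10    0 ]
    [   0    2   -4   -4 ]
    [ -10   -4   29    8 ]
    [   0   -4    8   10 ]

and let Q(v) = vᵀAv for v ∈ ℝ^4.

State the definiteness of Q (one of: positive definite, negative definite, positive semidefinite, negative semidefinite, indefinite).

Leading principal minors: Δ_1 = 5, Δ_2 = 10, Δ_3 = 10, Δ_4 = 20.
All leading principal minors are positive, so by Sylvester's criterion Q is positive definite.

positive definite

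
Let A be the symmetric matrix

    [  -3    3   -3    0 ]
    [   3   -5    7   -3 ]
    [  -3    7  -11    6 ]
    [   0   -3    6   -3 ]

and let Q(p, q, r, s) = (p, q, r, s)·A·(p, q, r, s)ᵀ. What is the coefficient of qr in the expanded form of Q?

14

The coefficient of qr is A[2,3] + A[3,2] = 2·7 = 14.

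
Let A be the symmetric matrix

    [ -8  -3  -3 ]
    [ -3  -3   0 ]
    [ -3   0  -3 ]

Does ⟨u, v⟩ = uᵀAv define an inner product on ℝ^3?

Congruent diagonalization of A (simultaneous row and column reduction) yields pivots -8, -15/8, -6/5.
That gives 3 negative pivots.
Hence Q is negative definite.
⟨·,·⟩ is an inner product exactly when A is positive definite.

no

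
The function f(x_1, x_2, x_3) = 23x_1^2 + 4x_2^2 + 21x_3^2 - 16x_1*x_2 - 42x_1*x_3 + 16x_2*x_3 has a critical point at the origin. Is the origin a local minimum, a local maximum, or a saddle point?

The Hessian at the origin is H = [[46, -16, -42], [-16, 8, 16], [-42, 16, 42]].
An LDLᵀ factorisation of H has diagonal entries 46, 56/23, 20/7.
Counting signs: 3 positive.
H is positive definite, so the origin is a strict local minimum.

local minimum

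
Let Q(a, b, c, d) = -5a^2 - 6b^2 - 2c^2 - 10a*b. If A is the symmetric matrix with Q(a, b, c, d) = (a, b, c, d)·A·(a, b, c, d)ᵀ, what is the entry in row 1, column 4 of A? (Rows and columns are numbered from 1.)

0

The coefficient of a·d in Q is 0. For a symmetric A this equals A[1,4] + A[4,1] = 2·A[1,4].
So A[1,4] = 0/2 = 0.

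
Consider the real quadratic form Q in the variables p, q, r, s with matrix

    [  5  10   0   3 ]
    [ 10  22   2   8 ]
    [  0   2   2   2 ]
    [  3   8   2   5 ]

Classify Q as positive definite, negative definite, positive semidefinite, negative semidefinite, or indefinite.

Applying the same elementary operations to the rows and columns of A produces a congruent diagonal matrix with entries 5, 2, 0, 6/5.
Counting signs: 3 positive, 1 zero.
Hence Q is positive semidefinite.

positive semidefinite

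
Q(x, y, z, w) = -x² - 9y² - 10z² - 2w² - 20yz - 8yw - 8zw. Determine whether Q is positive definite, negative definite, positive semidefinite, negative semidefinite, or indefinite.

The associated matrix is A = [[-1, 0, 0, 0], [0, -9, -10, -4], [0, -10, -10, -4], [0, -4, -4, -2]].
Applying the same elementary operations to the rows and columns of A produces a congruent diagonal matrix with entries -1, -9, 10/9, -2/5.
That gives 1 positive, 3 negative pivots.
Hence Q is indefinite.

indefinite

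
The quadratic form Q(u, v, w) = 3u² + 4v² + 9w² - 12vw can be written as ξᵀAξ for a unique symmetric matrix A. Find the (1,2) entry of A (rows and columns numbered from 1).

0

The coefficient of u·v in Q is 0. For a symmetric A this equals A[1,2] + A[2,1] = 2·A[1,2].
So A[1,2] = 0/2 = 0.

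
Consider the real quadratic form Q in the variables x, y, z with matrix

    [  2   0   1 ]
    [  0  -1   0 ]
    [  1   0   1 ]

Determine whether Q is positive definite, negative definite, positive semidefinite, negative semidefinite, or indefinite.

Row-reducing A symmetrically gives the diagonal entries 2, -1, 1/2.
Counting signs: 2 positive, 1 negative.
Hence Q is indefinite.

indefinite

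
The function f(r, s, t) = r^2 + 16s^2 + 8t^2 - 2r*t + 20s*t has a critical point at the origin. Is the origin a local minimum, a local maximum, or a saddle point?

The Hessian at the origin is H = [[2, 0, -2], [0, 32, 20], [-2, 20, 16]].
Row-reducing H symmetrically gives the diagonal entries 2, 32, 3/2.
So there are 3 positive pivots.
H is positive definite, so the origin is a strict local minimum.

local minimum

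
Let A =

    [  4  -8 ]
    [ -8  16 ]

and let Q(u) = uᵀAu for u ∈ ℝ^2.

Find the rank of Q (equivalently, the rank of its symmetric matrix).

Congruent diagonalization of A (simultaneous row and column reduction) yields pivots 4, 0.
Counting signs: 1 positive, 1 zero.
The rank is the number of nonzero pivots: 1.

1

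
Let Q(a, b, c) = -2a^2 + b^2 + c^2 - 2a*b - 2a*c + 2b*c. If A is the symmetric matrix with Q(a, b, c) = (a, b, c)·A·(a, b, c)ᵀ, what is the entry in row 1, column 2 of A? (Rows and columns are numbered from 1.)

The coefficient of a·b in Q is -2. For a symmetric A this equals A[1,2] + A[2,1] = 2·A[1,2].
So A[1,2] = -2/2 = -1.

-1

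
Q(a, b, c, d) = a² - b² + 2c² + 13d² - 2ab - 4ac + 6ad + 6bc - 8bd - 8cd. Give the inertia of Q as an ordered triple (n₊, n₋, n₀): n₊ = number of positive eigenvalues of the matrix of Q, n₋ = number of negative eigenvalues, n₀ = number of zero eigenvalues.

Write A = [[1, -1, -2, 3], [-1, -1, 3, -4], [-2, 3, 2, -4], [3, -4, -4, 13]].
Applying the same elementary operations to the rows and columns of A produces a congruent diagonal matrix with entries 1, -2, -3/2, 6.
So there are 2 positive, 2 negative pivots.

(2, 2, 0)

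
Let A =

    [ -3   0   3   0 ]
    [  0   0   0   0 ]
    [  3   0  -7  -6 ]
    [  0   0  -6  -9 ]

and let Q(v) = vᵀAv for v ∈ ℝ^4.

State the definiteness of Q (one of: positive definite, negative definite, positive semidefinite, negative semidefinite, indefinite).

Applying the same elementary operations to the rows and columns of A produces a congruent diagonal matrix with entries -3, 0, -4, 0.
So there are 2 negative, 2 zero pivots.
Hence Q is negative semidefinite.

negative semidefinite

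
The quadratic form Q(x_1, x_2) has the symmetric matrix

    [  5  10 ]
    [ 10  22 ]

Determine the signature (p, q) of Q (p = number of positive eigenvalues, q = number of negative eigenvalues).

Symmetric row and column elimination reduces A to a congruent diagonal form with pivots 5, 2.
Counting signs: 2 positive.

(2, 0)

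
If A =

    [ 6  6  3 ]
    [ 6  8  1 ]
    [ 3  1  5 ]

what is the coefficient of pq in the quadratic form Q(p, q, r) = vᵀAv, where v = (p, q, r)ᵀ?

12

The coefficient of pq is A[1,2] + A[2,1] = 2·6 = 12.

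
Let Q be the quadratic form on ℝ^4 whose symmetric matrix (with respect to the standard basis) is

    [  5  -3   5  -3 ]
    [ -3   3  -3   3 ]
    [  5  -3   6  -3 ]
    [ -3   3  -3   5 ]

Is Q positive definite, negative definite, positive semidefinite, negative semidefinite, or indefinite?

positive definite

Leading principal minors: Δ_1 = 5, Δ_2 = 6, Δ_3 = 6, Δ_4 = 12.
All leading principal minors are positive, so by Sylvester's criterion Q is positive definite.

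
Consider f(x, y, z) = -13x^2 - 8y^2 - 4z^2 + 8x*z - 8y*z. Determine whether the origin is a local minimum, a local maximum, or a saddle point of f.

local maximum

The Hessian at the origin is H = [[-26, 0, 8], [0, -16, -8], [8, -8, -8]].
An LDLᵀ factorisation of H has diagonal entries -26, -16, -20/13.
That gives 3 negative pivots.
H is negative definite, so the origin is a strict local maximum.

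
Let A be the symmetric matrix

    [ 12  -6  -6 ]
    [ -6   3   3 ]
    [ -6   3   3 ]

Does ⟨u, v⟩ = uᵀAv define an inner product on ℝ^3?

Row-reducing A symmetrically gives the diagonal entries 12, 0, 0.
So there are 1 positive, 2 zero pivots.
Hence Q is positive semidefinite.
⟨·,·⟩ is an inner product exactly when A is positive definite.

no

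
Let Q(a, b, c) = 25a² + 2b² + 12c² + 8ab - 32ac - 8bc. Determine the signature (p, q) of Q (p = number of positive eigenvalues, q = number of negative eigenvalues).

Write A = [[25, 4, -16], [4, 2, -4], [-16, -4, 12]].
Row-reducing A symmetrically gives the diagonal entries 25, 34/25, 4/17.
Counting signs: 3 positive.

(3, 0)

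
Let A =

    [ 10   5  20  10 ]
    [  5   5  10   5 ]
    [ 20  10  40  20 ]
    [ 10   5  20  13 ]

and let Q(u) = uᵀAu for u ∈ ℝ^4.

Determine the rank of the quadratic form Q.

Symmetric row and column elimination reduces A to a congruent diagonal form with pivots 10, 5/2, 0, 3.
Counting signs: 3 positive, 1 zero.
The rank is the number of nonzero pivots: 3.

3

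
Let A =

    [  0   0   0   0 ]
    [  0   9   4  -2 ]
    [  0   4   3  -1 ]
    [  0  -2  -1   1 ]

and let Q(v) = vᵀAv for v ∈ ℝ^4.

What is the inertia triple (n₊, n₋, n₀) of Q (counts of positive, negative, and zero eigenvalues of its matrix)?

Applying the same elementary operations to the rows and columns of A produces a congruent diagonal matrix with entries 0, 9, 11/9, 6/11.
Counting signs: 3 positive, 1 zero.

(3, 0, 1)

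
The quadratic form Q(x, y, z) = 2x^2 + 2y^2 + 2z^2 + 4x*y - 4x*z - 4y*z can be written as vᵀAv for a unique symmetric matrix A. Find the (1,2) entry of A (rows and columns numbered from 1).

2

The coefficient of x·y in Q is 4. For a symmetric A this equals A[1,2] + A[2,1] = 2·A[1,2].
So A[1,2] = 4/2 = 2.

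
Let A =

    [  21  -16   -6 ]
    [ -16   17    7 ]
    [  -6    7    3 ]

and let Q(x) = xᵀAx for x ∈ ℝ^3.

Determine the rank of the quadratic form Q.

Row-reducing A symmetrically gives the diagonal entries 21, 101/21, 6/101.
Counting signs: 3 positive.
The rank is the number of nonzero pivots: 3.

3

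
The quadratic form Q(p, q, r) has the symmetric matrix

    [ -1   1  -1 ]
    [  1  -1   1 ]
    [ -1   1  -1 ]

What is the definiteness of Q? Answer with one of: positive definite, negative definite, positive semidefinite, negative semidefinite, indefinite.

Congruent diagonalization of A (simultaneous row and column reduction) yields pivots -1, 0, 0.
So there are 1 negative, 2 zero pivots.
Hence Q is negative semidefinite.

negative semidefinite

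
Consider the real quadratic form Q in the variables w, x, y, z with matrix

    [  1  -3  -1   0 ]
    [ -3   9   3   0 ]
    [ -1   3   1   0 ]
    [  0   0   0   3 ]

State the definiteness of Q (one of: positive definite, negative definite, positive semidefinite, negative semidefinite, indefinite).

Applying the same elementary operations to the rows and columns of A produces a congruent diagonal matrix with entries 1, 0, 0, 3.
That gives 2 positive, 2 zero pivots.
Hence Q is positive semidefinite.

positive semidefinite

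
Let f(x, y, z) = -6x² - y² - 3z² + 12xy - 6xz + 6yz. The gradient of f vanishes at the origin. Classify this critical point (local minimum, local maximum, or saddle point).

saddle point

The Hessian at the origin is H = [[-12, 12, -6], [12, -2, 6], [-6, 6, -6]].
Applying the same elementary operations to the rows and columns of H produces a congruent diagonal matrix with entries -12, 10, -3.
So there are 1 positive, 2 negative pivots.
H is indefinite, so the origin is a saddle point.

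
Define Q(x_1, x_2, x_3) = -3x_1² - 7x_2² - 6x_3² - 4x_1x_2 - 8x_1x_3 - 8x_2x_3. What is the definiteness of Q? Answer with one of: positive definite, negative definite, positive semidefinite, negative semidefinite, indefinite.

The symmetric matrix of Q is A = [[-3, -2, -4], [-2, -7, -4], [-4, -4, -6]].
Leading principal minors: Δ_1 = -3, Δ_2 = 17, Δ_3 = -6.
The signs alternate starting with Δ_1 < 0, so by Sylvester's criterion Q is negative definite.

negative definite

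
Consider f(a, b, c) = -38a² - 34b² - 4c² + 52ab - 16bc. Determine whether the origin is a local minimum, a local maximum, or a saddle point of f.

local maximum

The Hessian at the origin is H = [[-76, 52, 0], [52, -68, -16], [0, -16, -8]].
Applying the same elementary operations to the rows and columns of H produces a congruent diagonal matrix with entries -76, -616/19, -8/77.
That gives 3 negative pivots.
H is negative definite, so the origin is a strict local maximum.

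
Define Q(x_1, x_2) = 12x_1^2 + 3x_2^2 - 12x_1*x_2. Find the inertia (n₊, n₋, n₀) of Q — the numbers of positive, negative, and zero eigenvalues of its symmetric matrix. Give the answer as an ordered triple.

The symmetric matrix is A = [[12, -6], [-6, 3]].
Row-reducing A symmetrically gives the diagonal entries 12, 0.
So there are 1 positive, 1 zero pivots.

(1, 0, 1)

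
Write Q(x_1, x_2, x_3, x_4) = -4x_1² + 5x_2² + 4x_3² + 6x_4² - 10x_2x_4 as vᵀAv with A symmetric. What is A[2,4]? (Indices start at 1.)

The coefficient of x_2·x_4 in Q is -10. For a symmetric A this equals A[2,4] + A[4,2] = 2·A[2,4].
So A[2,4] = -10/2 = -5.

-5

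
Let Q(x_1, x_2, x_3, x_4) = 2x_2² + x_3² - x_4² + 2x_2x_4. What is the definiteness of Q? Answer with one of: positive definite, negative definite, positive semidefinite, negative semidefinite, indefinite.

Write A = [[0, 0, 0, 0], [0, 2, 0, 1], [0, 0, 1, 0], [0, 1, 0, -1]].
Symmetric row and column elimination reduces A to a congruent diagonal form with pivots 0, 2, 1, -3/2.
So there are 2 positive, 1 negative, 1 zero pivots.
Hence Q is indefinite.

indefinite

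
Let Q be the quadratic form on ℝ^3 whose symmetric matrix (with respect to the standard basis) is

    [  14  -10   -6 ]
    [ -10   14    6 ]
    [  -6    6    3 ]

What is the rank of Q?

2

Congruent diagonalization of A (simultaneous row and column reduction) yields pivots 14, 48/7, 0.
That gives 2 positive, 1 zero pivots.
The rank is the number of nonzero pivots: 2.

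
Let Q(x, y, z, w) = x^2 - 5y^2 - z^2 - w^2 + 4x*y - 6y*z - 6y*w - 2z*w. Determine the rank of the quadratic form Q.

2

The associated matrix is A = [[1, 2, 0, 0], [2, -5, -3, -3], [0, -3, -1, -1], [0, -3, -1, -1]].
Row-reducing A symmetrically gives the diagonal entries 1, -9, 0, 0.
So there are 1 positive, 1 negative, 2 zero pivots.
The rank is the number of nonzero pivots: 2.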